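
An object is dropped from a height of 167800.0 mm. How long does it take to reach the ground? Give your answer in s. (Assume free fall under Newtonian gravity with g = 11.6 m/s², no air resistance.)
t = √(2h/g) (with unit conversion) = 5.379 s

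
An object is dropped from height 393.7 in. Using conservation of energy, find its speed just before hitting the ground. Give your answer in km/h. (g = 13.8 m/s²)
mgh = ½mv² → v = √(2gh) = √(2×13.8×10) = 16.61 m/s = 59.81 km/h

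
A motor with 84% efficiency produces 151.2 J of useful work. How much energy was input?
W_in = W_out/η = 151.2/0.84 = 180.0 J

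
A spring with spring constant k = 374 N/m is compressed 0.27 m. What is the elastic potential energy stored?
PE = ½kx² = ½×374×0.27² = 13.63 J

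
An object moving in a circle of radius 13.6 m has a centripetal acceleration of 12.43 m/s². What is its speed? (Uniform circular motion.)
v = √(a_c × r) = √(12.43 × 13.6) = 13.0 m/s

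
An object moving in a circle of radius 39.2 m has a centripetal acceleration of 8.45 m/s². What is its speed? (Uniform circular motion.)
v = √(a_c × r) = √(8.45 × 39.2) = 18.2 m/s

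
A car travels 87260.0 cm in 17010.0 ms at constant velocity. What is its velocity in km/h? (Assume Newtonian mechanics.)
v = d/t (with unit conversion) = 184.7 km/h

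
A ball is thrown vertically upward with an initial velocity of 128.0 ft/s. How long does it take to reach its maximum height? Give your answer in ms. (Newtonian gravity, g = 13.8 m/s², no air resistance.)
t_up = v₀/g (with unit conversion) = 2827.0 ms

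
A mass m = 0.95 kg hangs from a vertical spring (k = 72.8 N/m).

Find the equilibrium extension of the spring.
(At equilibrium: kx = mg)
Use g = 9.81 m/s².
x_eq = mg/k = 0.95×9.81/72.8 = 0.128 m = 12.8 cm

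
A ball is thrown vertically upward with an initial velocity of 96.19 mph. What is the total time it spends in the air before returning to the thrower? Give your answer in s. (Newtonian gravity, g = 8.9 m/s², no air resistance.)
t_total = 2v₀/g (with unit conversion) = 9.663 s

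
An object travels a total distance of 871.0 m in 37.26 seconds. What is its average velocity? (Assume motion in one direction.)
v_avg = Δd / Δt = 871.0 / 37.26 = 23.38 m/s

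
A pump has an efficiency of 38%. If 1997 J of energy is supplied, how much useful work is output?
W_out = η × W_in = 0.38 × 1997 = 758.86 J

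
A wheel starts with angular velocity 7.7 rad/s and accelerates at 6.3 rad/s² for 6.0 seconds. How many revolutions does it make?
θ = ω₀t + ½αt² = 7.7×6.0 + ½×6.3×6.0² = 159.6 rad
Revolutions = θ/(2π) = 159.6/(2π) = 25.4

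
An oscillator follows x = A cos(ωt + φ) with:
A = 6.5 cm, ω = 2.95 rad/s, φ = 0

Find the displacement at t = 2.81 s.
x = A cos(ωt + φ) = 6.5×cos(2.95×2.81 + 0) = -2.742 cm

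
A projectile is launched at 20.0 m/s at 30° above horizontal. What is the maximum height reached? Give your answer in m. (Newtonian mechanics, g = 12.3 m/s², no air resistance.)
H = v₀²sin²(θ)/(2g) = 4.065 m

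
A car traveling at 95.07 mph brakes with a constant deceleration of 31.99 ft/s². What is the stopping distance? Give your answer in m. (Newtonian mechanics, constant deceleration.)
d = v₀² / (2a) (with unit conversion) = 92.62 m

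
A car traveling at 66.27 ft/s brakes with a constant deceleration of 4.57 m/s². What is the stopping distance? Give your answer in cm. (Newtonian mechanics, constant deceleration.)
d = v₀² / (2a) (with unit conversion) = 4464.0 cm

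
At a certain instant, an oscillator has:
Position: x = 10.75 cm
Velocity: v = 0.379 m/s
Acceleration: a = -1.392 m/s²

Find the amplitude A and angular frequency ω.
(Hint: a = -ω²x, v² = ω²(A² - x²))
a = −ω²x → ω = √(|a|/x) = √(1.392/0.1075) = 3.598 rad/s
v² = ω²(A² − x²) → A = √(x² + v²/ω²) = √(0.1075² + 0.379²/3.598²) = 0.1505 m = 15.05 cm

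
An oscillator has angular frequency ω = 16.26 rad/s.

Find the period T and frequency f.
T = 2π/ω = 2π/16.26 = 0.3864 s; f = ω/2π = 2.588 Hz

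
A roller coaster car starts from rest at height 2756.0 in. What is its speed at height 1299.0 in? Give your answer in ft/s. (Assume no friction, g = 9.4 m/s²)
mgh₁ = ½mv₂² + mgh₂ → v₂ = √(2g(h₁−h₂)) = √(2×9.4×(70−32.99)) = 26.38 m/s = 86.54 ft/s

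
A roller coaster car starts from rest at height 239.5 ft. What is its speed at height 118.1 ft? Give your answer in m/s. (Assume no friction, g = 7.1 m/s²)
mgh₁ = ½mv₂² + mgh₂ → v₂ = √(2g(h₁−h₂)) = √(2×7.1×(73−36)) = 22.92 m/s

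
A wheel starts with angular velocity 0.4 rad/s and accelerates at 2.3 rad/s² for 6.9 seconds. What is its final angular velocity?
ω = ω₀ + αt = 0.4 + 2.3 × 6.9 = 16.27 rad/s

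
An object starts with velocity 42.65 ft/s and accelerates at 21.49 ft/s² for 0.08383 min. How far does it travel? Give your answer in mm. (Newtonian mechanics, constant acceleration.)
d = v₀t + ½at² (with unit conversion) = 148200.0 mm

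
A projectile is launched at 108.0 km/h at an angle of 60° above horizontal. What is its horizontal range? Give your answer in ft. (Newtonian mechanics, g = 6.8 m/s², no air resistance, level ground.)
R = v₀² sin(2θ) / g (with unit conversion) = 376.1 ft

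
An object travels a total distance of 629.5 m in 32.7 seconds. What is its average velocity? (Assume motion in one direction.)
v_avg = Δd / Δt = 629.5 / 32.7 = 19.25 m/s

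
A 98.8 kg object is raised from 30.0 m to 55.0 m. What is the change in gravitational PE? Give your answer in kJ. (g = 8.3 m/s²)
ΔPE = mg(h₂ − h₁) = 98.8 kg × 8.3 m/s² × (55 − 30) m = 2.05e+04 J = 20.5 kJ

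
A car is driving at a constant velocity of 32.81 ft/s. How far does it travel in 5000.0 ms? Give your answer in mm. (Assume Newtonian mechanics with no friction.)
d = vt (with unit conversion) = 50000.0 mm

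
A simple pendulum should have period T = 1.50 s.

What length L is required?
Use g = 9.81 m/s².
T = 2π√(L/g) → L = g(T/2π)² = 9.81×(1.5/2π)² = 0.5591 m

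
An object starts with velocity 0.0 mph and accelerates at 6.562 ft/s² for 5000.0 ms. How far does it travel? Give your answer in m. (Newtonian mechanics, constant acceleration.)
d = v₀t + ½at² (with unit conversion) = 25.0 m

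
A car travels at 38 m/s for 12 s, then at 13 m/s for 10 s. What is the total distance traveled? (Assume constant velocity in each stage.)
d₁ = v₁t₁ = 38 × 12 = 456 m
d₂ = v₂t₂ = 13 × 10 = 130 m
d_total = 456 + 130 = 586 m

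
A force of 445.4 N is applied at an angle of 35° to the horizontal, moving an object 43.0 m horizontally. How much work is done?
W = Fd cosθ = 445.4×43.0×cos(35°) = 15689.0 J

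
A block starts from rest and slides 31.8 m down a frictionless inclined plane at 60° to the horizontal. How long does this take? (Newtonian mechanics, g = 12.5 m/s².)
a = g sin(θ) = 12.5 × sin(60°) = 10.83 m/s²
t = √(2d/a) = √(2 × 31.8 / 10.83) = 2.42 s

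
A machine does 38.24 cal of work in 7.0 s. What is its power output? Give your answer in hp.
P = W/t = 160 J / 7 s = 22.86 W = 0.03065 hp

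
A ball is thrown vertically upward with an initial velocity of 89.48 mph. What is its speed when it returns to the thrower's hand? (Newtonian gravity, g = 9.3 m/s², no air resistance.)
By conservation of energy, the ball returns at the same speed = 89.48 mph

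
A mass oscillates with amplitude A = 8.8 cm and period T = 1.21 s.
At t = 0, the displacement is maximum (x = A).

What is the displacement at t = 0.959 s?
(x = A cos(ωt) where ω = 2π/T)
ω = 2π/T = 2π/1.21 = 5.193 rad/s
x = A cos(ωt) = 8.8×cos(5.193×0.959) = 2.325 cm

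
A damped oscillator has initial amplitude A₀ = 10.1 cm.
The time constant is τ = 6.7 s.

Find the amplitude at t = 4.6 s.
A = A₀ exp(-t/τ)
A = A₀ exp(−t/τ) = 10.1×exp(−4.6/6.7) = 5.083 cm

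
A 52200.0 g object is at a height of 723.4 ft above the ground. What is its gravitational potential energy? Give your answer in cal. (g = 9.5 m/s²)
PE = mgh = 52.2 kg × 9.5 m/s² × 220.5 m = 1.093e+05 J = 26130.0 cal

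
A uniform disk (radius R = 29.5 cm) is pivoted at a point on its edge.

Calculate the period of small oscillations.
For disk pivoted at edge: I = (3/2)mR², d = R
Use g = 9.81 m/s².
I/m = (3/2)R² = 0.1305 m²; d = R = 0.295 m
T = 2π√((3/2)R²/(gR)) = 2π√(3R/(2g)) = 1.334 s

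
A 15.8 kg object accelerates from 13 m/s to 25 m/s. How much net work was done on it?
W_net = ΔKE = ½m(v₂² − v₁²) = ½×15.8×(25² − 13²) = 3602.4 J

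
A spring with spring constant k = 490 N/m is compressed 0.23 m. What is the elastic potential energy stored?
PE = ½kx² = ½×490×0.23² = 12.96 J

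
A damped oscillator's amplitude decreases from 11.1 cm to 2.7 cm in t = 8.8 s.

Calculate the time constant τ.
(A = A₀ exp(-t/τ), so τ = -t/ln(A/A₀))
A/A₀ = 2.7/11.1 = 0.2432; ln(A/A₀) = -1.414
τ = −t/ln(A/A₀) = −8.8/-1.414 = 6.225 s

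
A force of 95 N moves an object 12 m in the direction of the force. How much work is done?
W = Fd = 95×12 = 1140.0 J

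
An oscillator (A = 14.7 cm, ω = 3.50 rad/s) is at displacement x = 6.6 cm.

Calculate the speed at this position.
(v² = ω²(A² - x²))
v = ω√(A² − x²) = 3.5×√(0.147² − 0.066²) = 0.4597 m/s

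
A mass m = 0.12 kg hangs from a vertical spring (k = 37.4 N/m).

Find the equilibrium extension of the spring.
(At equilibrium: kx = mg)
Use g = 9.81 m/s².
x_eq = mg/k = 0.12×9.81/37.4 = 0.03148 m = 3.148 cm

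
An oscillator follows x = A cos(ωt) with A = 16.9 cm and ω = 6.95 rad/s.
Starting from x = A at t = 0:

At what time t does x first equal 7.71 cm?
cos(ωt) = x/A = 7.71/16.9 = 0.4562
ωt = arccos(0.4562) = 1.097 rad
t = 1.097/6.95 = 0.1579 s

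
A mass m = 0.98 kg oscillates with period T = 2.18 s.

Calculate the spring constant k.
T = 2π√(m/k) → k = m(2π/T)² = 0.98×(2π/2.18)² = 8.141 N/m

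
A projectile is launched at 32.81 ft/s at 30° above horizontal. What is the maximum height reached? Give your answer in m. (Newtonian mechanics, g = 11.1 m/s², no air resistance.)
H = v₀²sin²(θ)/(2g) (with unit conversion) = 1.126 m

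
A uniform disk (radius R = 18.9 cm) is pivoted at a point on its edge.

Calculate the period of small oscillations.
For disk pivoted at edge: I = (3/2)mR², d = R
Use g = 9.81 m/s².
I/m = (3/2)R² = 0.05358 m²; d = R = 0.189 m
T = 2π√((3/2)R²/(gR)) = 2π√(3R/(2g)) = 1.068 s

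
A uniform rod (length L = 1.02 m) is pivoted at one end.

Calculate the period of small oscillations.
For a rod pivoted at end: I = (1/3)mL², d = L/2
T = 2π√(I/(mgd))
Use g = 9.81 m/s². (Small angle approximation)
I/m = (1/3)L² = 0.3468 m²; d = L/2 = 0.51 m
T = 2π√(I/(mgd)) = 2π√(0.3468/(9.81×0.51)) = 1.654 s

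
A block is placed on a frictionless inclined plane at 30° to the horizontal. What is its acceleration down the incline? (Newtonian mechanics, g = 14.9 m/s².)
a = g sin(θ) = 14.9 × sin(30°) = 14.9 × 0.5 = 7.45 m/s²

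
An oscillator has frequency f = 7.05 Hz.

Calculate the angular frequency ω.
ω = 2πf = 2π×7.05 = 44.3 rad/s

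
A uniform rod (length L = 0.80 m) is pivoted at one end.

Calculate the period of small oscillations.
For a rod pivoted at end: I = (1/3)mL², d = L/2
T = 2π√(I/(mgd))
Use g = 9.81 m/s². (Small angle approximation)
I/m = (1/3)L² = 0.2133 m²; d = L/2 = 0.4 m
T = 2π√(I/(mgd)) = 2π√(0.2133/(9.81×0.4)) = 1.465 s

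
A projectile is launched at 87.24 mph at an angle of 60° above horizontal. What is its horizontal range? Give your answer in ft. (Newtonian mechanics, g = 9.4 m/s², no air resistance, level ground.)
R = v₀² sin(2θ) / g (with unit conversion) = 459.7 ft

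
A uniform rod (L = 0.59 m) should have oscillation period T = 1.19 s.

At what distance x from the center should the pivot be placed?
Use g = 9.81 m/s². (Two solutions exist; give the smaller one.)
T = 2π√((L²/12 + x²)/(gx)). Let c = T²g/(4π²) = 0.3519.
x² − cx + L²/12 = 0 → x = (c − √(c² − L²/3))/2 = 0.1318 m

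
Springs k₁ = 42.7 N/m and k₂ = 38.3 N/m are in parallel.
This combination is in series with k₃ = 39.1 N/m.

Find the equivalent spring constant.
k₁₂ = k₁ + k₂ = 81 N/m (parallel)
1/k_eq = 1/k₁₂ + 1/k₃ → k_eq = 26.37 N/m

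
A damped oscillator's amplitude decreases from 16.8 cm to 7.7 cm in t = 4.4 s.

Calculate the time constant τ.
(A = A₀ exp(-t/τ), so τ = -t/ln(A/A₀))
A/A₀ = 7.7/16.8 = 0.4583; ln(A/A₀) = -0.7802
τ = −t/ln(A/A₀) = −4.4/-0.7802 = 5.64 s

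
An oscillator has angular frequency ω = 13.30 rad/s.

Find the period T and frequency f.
T = 2π/ω = 2π/13.3 = 0.4724 s; f = ω/2π = 2.117 Hz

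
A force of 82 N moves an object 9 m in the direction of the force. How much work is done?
W = Fd = 82×9 = 738.0 J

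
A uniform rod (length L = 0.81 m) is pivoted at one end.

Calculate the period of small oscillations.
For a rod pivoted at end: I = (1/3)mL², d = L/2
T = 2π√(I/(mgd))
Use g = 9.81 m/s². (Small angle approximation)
I/m = (1/3)L² = 0.2187 m²; d = L/2 = 0.405 m
T = 2π√(I/(mgd)) = 2π√(0.2187/(9.81×0.405)) = 1.474 s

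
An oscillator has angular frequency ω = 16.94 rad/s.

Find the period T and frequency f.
T = 2π/ω = 2π/16.94 = 0.3709 s; f = ω/2π = 2.696 Hz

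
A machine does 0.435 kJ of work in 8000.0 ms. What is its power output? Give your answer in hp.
P = W/t = 435 J / 8 s = 54.38 W = 0.07292 hp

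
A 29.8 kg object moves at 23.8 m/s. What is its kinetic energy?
KE = ½mv² = ½×29.8×23.8² = 8439.956 J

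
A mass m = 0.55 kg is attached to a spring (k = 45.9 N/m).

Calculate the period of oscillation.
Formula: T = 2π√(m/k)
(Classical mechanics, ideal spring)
T = 2π√(m/k) = 2π√(0.55/45.9) = 0.6878 s; f = 1/T = 1.454 Hz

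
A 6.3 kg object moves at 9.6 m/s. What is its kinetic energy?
KE = ½mv² = ½×6.3×9.6² = 290.304 J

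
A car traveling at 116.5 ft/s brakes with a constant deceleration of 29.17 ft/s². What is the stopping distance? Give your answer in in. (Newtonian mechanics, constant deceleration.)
d = v₀² / (2a) (with unit conversion) = 2792.0 in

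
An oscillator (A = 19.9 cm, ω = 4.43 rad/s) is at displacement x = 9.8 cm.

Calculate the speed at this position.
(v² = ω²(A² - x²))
v = ω√(A² − x²) = 4.43×√(0.199² − 0.098²) = 0.7673 m/s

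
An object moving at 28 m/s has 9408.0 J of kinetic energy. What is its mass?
KE = ½mv² → m = 2KE/v² = 2×9408.0/28² = 24.0 kg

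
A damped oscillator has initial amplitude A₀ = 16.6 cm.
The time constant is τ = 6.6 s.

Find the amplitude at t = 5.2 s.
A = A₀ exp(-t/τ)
A = A₀ exp(−t/τ) = 16.6×exp(−5.2/6.6) = 7.55 cm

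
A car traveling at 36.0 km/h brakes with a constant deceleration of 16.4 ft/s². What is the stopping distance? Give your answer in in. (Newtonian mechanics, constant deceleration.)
d = v₀² / (2a) (with unit conversion) = 393.8 in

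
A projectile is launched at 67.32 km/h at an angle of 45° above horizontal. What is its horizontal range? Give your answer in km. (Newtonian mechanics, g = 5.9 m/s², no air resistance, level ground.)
R = v₀² sin(2θ) / g (with unit conversion) = 0.05927 km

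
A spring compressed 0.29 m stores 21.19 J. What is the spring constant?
PE = ½kx² → k = 2PE/x² = 2×21.19/0.29² = 503.9 N/m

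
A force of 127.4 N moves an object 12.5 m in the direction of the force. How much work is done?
W = Fd = 127.4×12.5 = 1592.5 J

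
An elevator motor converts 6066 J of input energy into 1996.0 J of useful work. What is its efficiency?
η = W_out/W_in = 1996.0/6066 = 0.329 = 32.9%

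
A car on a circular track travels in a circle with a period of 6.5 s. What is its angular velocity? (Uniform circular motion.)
ω = 2π/T = 2π/6.5 = 0.9666 rad/s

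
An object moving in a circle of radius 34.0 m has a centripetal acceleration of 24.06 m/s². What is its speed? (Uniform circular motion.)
v = √(a_c × r) = √(24.06 × 34.0) = 28.6 m/s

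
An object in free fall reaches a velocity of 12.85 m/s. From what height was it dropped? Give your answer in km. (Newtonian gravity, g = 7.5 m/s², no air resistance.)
h = v²/(2g) (with unit conversion) = 0.01101 km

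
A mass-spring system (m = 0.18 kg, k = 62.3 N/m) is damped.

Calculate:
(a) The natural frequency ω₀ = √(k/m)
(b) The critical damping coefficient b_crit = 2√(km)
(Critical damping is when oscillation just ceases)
ω₀ = √(k/m) = √(62.3/0.18) = 18.6 rad/s
b_crit = 2√(km) = 2√(62.3×0.18) = 6.697 kg/s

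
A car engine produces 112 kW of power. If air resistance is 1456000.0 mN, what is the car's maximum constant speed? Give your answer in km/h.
P = Fv → v = P/F = 112000 W / 1456 N = 76.92 m/s = 276.9 km/h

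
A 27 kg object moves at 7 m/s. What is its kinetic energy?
KE = ½mv² = ½×27×7² = 661.5 J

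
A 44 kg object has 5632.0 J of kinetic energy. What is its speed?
KE = ½mv² → v = √(2KE/m) = √(2×5632.0/44) = 16.0 m/s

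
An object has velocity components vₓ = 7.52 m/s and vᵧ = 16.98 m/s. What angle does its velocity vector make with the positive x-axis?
θ = arctan(vᵧ/vₓ) = arctan(16.98/7.52) = 66.11°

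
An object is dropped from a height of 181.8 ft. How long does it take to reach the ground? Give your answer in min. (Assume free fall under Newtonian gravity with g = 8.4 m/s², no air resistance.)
t = √(2h/g) (with unit conversion) = 0.06054 min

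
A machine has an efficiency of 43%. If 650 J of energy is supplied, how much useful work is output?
W_out = η × W_in = 0.43 × 650 = 279.5 J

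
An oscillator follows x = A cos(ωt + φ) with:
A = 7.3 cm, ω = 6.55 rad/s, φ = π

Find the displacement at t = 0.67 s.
x = A cos(ωt + φ) = 7.3×cos(6.55×0.67 + π) = 2.323 cm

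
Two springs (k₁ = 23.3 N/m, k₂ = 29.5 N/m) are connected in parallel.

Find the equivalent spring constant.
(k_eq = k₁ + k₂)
k_eq = k₁ + k₂ = 23.3 + 29.5 = 52.8 N/m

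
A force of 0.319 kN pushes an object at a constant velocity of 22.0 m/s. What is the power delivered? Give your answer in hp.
P = Fv = 319 N × 22 m/s = 7018 W = 9.411 hp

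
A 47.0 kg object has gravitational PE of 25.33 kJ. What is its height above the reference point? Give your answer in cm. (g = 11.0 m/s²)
PE = mgh → h = PE/(mg) = 2.533e+04 J / (47 kg × 11.0 m/s²) = 48.99 m = 4899.0 cm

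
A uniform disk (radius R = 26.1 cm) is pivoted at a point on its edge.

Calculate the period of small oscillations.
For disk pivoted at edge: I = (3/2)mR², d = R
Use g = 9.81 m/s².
I/m = (3/2)R² = 0.1022 m²; d = R = 0.261 m
T = 2π√((3/2)R²/(gR)) = 2π√(3R/(2g)) = 1.255 s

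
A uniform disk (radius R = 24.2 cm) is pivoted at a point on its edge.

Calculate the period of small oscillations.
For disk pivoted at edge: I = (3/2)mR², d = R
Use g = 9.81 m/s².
I/m = (3/2)R² = 0.08785 m²; d = R = 0.242 m
T = 2π√((3/2)R²/(gR)) = 2π√(3R/(2g)) = 1.209 s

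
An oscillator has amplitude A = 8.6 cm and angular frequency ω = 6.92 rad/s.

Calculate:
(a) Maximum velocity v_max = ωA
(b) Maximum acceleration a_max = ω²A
v_max = ωA = 6.92×0.086 = 0.5951 m/s
a_max = ω²A = 6.92²×0.086 = 4.118 m/s²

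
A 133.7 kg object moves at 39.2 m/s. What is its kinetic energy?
KE = ½mv² = ½×133.7×39.2² = 102724.4 J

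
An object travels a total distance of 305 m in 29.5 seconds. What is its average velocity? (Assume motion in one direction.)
v_avg = Δd / Δt = 305 / 29.5 = 10.34 m/s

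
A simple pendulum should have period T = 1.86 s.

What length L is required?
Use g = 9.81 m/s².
T = 2π√(L/g) → L = g(T/2π)² = 9.81×(1.86/2π)² = 0.8597 m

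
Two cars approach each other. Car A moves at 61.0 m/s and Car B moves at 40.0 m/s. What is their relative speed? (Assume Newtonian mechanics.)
v_rel = v_A + v_B = 61.0 + 40.0 = 101.0 m/s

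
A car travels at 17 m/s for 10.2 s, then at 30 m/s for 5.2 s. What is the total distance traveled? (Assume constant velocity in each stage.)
d₁ = v₁t₁ = 17 × 10.2 = 173.4 m
d₂ = v₂t₂ = 30 × 5.2 = 156 m
d_total = 173.4 + 156 = 329.4 m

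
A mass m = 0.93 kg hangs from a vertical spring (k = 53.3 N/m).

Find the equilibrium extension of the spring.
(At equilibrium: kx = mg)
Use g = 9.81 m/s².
x_eq = mg/k = 0.93×9.81/53.3 = 0.1712 m = 17.12 cm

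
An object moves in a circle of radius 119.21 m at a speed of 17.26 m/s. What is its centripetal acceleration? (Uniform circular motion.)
a_c = v²/r = 17.26²/119.21 = 297.908/119.21 = 2.5 m/s²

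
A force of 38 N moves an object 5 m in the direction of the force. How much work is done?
W = Fd = 38×5 = 190.0 J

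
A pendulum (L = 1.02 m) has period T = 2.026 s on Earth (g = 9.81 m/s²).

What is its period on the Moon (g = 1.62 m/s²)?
T = 2π√(L/g), so T_moon/T_earth = √(g_earth/g_moon)
T_moon = 2π√(1.02/1.62) = 4.986 s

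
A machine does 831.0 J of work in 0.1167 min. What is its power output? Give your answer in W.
P = W/t = 831 J / 7.002 s = 118.7 W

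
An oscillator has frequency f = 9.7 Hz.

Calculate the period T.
T = 1/f = 1/9.7 = 0.1031 s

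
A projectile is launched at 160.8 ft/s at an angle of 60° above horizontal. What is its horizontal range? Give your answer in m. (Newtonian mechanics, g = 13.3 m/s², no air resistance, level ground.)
R = v₀² sin(2θ) / g (with unit conversion) = 156.4 m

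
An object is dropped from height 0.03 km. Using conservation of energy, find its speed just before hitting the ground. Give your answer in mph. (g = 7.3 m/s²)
mgh = ½mv² → v = √(2gh) = √(2×7.3×30) = 20.93 m/s = 46.82 mph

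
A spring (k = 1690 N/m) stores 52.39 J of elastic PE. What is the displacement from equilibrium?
PE = ½kx² → x = √(2PE/k) = √(2×52.39/1690) = 0.249 m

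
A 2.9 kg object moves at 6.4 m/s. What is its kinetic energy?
KE = ½mv² = ½×2.9×6.4² = 59.392 J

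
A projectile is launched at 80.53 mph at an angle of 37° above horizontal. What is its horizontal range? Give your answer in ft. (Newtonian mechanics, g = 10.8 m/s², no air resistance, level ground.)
R = v₀² sin(2θ) / g (with unit conversion) = 378.5 ft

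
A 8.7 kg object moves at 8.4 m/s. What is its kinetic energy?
KE = ½mv² = ½×8.7×8.4² = 306.936 J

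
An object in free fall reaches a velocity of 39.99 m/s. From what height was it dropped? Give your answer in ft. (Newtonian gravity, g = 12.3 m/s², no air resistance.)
h = v²/(2g) (with unit conversion) = 213.3 ft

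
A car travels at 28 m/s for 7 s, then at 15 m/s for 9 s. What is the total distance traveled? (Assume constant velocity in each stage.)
d₁ = v₁t₁ = 28 × 7 = 196 m
d₂ = v₂t₂ = 15 × 9 = 135 m
d_total = 196 + 135 = 331 m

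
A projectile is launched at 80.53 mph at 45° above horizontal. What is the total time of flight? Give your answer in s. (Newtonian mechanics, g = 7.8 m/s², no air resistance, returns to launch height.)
T = 2v₀sin(θ)/g (with unit conversion) = 6.527 s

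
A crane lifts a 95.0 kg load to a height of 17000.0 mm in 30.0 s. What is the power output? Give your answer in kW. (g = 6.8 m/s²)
W = mgh = 95×6.8×17 = 1.098e+04 J
P = W/t = 1.098e+04/30 = 366.1 W = 0.3661 kW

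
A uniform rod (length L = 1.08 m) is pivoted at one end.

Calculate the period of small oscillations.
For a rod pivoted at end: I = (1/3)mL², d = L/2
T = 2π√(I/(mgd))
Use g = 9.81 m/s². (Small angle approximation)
I/m = (1/3)L² = 0.3888 m²; d = L/2 = 0.54 m
T = 2π√(I/(mgd)) = 2π√(0.3888/(9.81×0.54)) = 1.702 s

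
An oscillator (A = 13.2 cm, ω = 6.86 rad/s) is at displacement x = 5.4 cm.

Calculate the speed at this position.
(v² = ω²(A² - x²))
v = ω√(A² − x²) = 6.86×√(0.132² − 0.054²) = 0.8263 m/s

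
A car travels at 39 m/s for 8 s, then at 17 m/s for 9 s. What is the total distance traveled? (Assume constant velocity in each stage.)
d₁ = v₁t₁ = 39 × 8 = 312 m
d₂ = v₂t₂ = 17 × 9 = 153 m
d_total = 312 + 153 = 465 m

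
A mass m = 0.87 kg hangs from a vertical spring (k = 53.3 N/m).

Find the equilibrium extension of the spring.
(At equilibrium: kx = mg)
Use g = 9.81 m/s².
x_eq = mg/k = 0.87×9.81/53.3 = 0.1601 m = 16.01 cm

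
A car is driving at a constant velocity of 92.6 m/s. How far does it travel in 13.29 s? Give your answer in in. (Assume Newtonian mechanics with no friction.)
d = vt (with unit conversion) = 48450.0 in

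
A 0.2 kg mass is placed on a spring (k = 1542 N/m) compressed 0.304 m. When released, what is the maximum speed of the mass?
½kx² = ½mv² → v = x√(k/m) = 0.304×√(1542/0.2) = 26.69 m/s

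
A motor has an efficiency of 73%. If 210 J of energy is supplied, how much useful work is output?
W_out = η × W_in = 0.73 × 210 = 153.3 J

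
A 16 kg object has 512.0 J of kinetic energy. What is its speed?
KE = ½mv² → v = √(2KE/m) = √(2×512.0/16) = 8.0 m/s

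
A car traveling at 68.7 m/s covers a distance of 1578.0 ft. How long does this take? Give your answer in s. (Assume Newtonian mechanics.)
t = d/v (with unit conversion) = 7.001 s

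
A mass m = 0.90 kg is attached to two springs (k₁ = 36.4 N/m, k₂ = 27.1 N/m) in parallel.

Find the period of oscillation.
k_eq = k₁+k₂ = 63.5 N/m
T = 2π√(m/k_eq) = 2π√(0.9/63.5) = 0.748 s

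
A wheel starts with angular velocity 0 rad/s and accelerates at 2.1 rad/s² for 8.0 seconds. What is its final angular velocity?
ω = ω₀ + αt = 0 + 2.1 × 8.0 = 16.8 rad/s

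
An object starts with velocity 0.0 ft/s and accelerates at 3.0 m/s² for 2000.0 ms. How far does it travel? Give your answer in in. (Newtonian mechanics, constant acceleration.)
d = v₀t + ½at² (with unit conversion) = 236.2 in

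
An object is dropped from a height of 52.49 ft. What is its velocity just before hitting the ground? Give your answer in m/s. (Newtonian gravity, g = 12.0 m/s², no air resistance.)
v = √(2gh) (with unit conversion) = 19.6 m/s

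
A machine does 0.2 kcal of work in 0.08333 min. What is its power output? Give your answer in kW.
P = W/t = 836.8 J / 5 s = 167.4 W = 0.1674 kW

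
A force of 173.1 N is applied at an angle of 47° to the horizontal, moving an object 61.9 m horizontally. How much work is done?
W = Fd cosθ = 173.1×61.9×cos(47°) = 7307.5 J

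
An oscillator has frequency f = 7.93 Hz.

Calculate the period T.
T = 1/f = 1/7.93 = 0.1261 s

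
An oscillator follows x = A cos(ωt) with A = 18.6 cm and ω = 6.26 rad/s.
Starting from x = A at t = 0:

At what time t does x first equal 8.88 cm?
cos(ωt) = x/A = 8.88/18.6 = 0.4774
ωt = arccos(0.4774) = 1.073 rad
t = 1.073/6.26 = 0.1714 s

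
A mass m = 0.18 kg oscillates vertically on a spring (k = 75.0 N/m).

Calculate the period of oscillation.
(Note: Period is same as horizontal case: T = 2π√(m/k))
T = 2π√(m/k) = 2π√(0.18/75.0) = 0.3078 s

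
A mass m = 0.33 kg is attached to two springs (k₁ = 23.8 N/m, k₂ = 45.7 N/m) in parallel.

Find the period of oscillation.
k_eq = k₁+k₂ = 69.5 N/m
T = 2π√(m/k_eq) = 2π√(0.33/69.5) = 0.433 s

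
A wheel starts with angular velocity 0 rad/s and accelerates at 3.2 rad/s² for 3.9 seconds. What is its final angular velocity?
ω = ω₀ + αt = 0 + 3.2 × 3.9 = 12.48 rad/s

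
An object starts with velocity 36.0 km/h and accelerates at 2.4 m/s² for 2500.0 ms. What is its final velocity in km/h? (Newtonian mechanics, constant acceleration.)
v = v₀ + at (with unit conversion) = 57.6 km/h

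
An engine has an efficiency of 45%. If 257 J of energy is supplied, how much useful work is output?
W_out = η × W_in = 0.45 × 257 = 115.65 J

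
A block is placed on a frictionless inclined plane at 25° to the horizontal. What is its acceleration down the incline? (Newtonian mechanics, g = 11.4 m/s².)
a = g sin(θ) = 11.4 × sin(25°) = 11.4 × 0.4226 = 4.82 m/s²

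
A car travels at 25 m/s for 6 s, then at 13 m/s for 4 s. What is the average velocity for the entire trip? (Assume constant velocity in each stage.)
d₁ = v₁t₁ = 25 × 6 = 150 m
d₂ = v₂t₂ = 13 × 4 = 52 m
d_total = 202 m, t_total = 10 s
v_avg = d_total/t_total = 202/10 = 20.2 m/s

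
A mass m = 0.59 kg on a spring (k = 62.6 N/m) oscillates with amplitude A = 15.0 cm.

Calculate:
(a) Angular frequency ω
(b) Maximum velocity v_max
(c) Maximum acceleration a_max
ω = √(k/m) = √(62.6/0.59) = 10.3 rad/s
v_max = ωA = 10.3×0.15 = 1.545 m/s
a_max = ω²A = 10.3²×0.15 = 15.92 m/s²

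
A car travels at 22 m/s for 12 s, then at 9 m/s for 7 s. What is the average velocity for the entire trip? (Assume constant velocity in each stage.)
d₁ = v₁t₁ = 22 × 12 = 264 m
d₂ = v₂t₂ = 9 × 7 = 63 m
d_total = 327 m, t_total = 19 s
v_avg = d_total/t_total = 327/19 = 17.21 m/s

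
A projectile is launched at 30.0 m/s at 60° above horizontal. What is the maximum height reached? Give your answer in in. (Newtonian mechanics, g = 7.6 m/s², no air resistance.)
H = v₀²sin²(θ)/(2g) (with unit conversion) = 1748.0 in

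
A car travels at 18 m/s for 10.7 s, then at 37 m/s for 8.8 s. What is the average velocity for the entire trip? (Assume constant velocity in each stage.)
d₁ = v₁t₁ = 18 × 10.7 = 192.6 m
d₂ = v₂t₂ = 37 × 8.8 = 325.6 m
d_total = 518.2 m, t_total = 19.5 s
v_avg = d_total/t_total = 518.2/19.5 = 26.57 m/s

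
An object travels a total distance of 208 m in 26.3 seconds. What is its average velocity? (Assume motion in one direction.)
v_avg = Δd / Δt = 208 / 26.3 = 7.91 m/s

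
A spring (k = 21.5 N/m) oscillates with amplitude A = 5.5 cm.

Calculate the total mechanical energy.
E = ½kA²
E = ½kA² = ½×21.5×(0.055)² = 0.03252 J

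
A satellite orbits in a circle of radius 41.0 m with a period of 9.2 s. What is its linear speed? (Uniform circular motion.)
v = 2πr/T = 2π×41.0/9.2 = 28.0 m/s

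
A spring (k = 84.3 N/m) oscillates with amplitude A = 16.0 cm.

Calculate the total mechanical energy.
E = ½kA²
E = ½kA² = ½×84.3×(0.16)² = 1.079 J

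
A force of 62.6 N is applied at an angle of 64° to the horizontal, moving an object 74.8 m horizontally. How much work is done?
W = Fd cosθ = 62.6×74.8×cos(64°) = 2052.7 J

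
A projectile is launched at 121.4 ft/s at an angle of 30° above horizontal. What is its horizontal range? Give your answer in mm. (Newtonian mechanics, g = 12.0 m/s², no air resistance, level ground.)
R = v₀² sin(2θ) / g (with unit conversion) = 98810.0 mm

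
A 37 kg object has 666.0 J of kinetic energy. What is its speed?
KE = ½mv² → v = √(2KE/m) = √(2×666.0/37) = 6.0 m/s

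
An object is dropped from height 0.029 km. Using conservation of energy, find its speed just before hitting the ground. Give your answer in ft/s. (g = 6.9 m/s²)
mgh = ½mv² → v = √(2gh) = √(2×6.9×29) = 20 m/s = 65.63 ft/s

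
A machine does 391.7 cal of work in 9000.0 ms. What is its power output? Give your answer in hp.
P = W/t = 1639 J / 9 s = 182.1 W = 0.2442 hp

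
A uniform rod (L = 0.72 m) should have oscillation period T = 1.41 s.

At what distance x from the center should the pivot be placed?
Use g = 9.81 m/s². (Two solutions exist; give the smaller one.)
T = 2π√((L²/12 + x²)/(gx)). Let c = T²g/(4π²) = 0.494.
x² − cx + L²/12 = 0 → x = (c − √(c² − L²/3))/2 = 0.1135 m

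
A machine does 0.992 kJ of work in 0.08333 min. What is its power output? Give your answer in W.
P = W/t = 992 J / 5 s = 198.4 W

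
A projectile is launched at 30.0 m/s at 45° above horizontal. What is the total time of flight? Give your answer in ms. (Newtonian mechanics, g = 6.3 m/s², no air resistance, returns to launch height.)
T = 2v₀sin(θ)/g (with unit conversion) = 6734.0 ms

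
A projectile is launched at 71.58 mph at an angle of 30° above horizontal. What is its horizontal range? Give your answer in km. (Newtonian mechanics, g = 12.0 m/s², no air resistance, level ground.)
R = v₀² sin(2θ) / g (with unit conversion) = 0.0739 km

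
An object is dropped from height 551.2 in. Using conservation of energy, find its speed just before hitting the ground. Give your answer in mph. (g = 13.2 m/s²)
mgh = ½mv² → v = √(2gh) = √(2×13.2×14) = 19.23 m/s = 43.01 mph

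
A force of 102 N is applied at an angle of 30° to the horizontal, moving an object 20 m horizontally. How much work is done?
W = Fd cosθ = 102×20×cos(30°) = 1766.7 J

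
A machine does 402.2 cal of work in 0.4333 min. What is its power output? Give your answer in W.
P = W/t = 1683 J / 26 s = 64.73 W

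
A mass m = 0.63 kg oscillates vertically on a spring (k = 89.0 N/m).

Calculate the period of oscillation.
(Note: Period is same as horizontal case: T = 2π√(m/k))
T = 2π√(m/k) = 2π√(0.63/89.0) = 0.5286 s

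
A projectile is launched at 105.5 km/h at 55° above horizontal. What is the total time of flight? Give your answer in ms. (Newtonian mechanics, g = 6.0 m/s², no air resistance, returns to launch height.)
T = 2v₀sin(θ)/g (with unit conversion) = 8002.0 ms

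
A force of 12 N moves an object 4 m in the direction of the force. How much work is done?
W = Fd = 12×4 = 48.0 J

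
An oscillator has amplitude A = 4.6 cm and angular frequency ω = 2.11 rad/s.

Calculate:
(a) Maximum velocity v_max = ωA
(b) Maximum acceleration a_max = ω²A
v_max = ωA = 2.11×0.046 = 0.09706 m/s
a_max = ω²A = 2.11²×0.046 = 0.2048 m/s²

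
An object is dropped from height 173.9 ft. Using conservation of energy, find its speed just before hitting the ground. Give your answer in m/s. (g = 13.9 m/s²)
mgh = ½mv² → v = √(2gh) = √(2×13.9×53) = 38.39 m/s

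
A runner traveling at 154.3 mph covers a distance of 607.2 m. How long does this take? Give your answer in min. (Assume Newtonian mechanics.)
t = d/v (with unit conversion) = 0.1467 min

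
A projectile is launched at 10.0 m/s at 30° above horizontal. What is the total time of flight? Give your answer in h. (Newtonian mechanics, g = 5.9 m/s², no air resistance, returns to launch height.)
T = 2v₀sin(θ)/g (with unit conversion) = 0.0004708 h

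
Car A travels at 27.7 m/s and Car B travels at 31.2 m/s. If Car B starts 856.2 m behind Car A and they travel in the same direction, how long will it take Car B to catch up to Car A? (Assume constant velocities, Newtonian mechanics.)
Relative speed: v_rel = 31.2 - 27.7 = 3.5 m/s
Time to catch: t = d₀/v_rel = 856.2/3.5 = 244.63 s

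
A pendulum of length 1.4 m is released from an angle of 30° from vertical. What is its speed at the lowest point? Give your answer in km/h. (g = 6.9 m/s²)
h = L(1 − cosθ) = 1.4×(1 − cos30°) = 0.1876 m
v = √(2gh) = √(2×6.9×0.1876) = 1.609 m/s = 5.792 km/h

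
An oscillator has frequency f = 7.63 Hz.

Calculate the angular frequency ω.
ω = 2πf = 2π×7.63 = 47.94 rad/s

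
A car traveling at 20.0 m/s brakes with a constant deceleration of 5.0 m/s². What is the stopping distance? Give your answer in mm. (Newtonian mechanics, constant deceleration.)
d = v₀² / (2a) (with unit conversion) = 40000.0 mm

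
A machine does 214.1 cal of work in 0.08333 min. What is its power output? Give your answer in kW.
P = W/t = 895.8 J / 5 s = 179.2 W = 0.1792 kW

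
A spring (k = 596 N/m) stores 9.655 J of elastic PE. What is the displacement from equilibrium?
PE = ½kx² → x = √(2PE/k) = √(2×9.655/596) = 0.18 m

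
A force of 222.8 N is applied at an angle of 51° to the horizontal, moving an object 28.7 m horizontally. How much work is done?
W = Fd cosθ = 222.8×28.7×cos(51°) = 4024.1 J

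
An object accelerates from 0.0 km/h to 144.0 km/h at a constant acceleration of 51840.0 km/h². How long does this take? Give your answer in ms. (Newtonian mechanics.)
t = (v - v₀)/a (with unit conversion) = 10000.0 ms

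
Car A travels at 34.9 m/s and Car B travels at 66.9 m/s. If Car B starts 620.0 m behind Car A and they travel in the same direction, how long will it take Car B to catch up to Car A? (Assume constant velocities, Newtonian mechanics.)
Relative speed: v_rel = 66.9 - 34.9 = 32 m/s
Time to catch: t = d₀/v_rel = 620.0/32 = 19.37 s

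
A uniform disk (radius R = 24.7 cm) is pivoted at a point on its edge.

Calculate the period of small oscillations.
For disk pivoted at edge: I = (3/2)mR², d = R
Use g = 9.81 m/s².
I/m = (3/2)R² = 0.09151 m²; d = R = 0.247 m
T = 2π√((3/2)R²/(gR)) = 2π√(3R/(2g)) = 1.221 s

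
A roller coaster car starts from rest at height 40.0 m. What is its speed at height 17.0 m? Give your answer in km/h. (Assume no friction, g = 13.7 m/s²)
mgh₁ = ½mv₂² + mgh₂ → v₂ = √(2g(h₁−h₂)) = √(2×13.7×(40−17)) = 25.1 m/s = 90.37 km/h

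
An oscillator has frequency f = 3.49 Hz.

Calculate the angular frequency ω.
ω = 2πf = 2π×3.49 = 21.93 rad/s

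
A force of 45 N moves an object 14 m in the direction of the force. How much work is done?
W = Fd = 45×14 = 630.0 J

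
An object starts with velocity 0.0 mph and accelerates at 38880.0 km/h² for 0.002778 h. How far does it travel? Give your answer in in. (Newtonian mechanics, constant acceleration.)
d = v₀t + ½at² (with unit conversion) = 5906.0 in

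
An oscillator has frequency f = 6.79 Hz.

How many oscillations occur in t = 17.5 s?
n = f×t = 6.79×17.5 = 118.8 oscillations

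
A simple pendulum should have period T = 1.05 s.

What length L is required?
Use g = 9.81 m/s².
T = 2π√(L/g) → L = g(T/2π)² = 9.81×(1.05/2π)² = 0.274 m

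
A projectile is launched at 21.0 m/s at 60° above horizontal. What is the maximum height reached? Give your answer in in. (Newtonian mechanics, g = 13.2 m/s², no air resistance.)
H = v₀²sin²(θ)/(2g) (with unit conversion) = 493.2 in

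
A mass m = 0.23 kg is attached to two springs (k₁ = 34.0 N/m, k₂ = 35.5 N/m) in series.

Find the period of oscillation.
k_eq = k₁k₂/(k₁+k₂) = 17.37 N/m
T = 2π√(m/k_eq) = 2π√(0.23/17.37) = 0.7231 s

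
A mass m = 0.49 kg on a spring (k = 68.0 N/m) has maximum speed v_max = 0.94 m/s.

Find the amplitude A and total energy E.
½mv²_max = ½kA² → A = v_max√(m/k) = 0.94×√(0.49/68.0) = 0.07979 m = 7.979 cm
E = ½mv²_max = ½×0.49×0.94² = 0.2165 J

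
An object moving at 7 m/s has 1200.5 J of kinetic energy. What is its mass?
KE = ½mv² → m = 2KE/v² = 2×1200.5/7² = 49.0 kg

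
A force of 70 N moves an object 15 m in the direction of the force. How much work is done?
W = Fd = 70×15 = 1050.0 J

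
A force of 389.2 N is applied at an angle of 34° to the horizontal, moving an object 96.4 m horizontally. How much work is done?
W = Fd cosθ = 389.2×96.4×cos(34°) = 31105.0 J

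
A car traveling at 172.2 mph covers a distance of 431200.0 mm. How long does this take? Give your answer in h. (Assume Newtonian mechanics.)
t = d/v (with unit conversion) = 0.001556 h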